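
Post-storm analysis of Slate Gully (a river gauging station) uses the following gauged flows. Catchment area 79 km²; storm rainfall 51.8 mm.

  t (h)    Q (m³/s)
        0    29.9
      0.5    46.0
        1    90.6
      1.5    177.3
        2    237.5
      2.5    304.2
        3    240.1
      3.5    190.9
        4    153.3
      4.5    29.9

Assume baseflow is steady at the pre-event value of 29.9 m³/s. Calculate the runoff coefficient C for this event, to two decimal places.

ΣQ_DR = 1201 m³/s; V = ΣQ_DR·Δt = 2.161 × 10^6 m³.
Runoff depth d = V / A = 27.36 mm.
C = d / P = 27.36 / 51.8 = 0.53.

C ≈ 0.53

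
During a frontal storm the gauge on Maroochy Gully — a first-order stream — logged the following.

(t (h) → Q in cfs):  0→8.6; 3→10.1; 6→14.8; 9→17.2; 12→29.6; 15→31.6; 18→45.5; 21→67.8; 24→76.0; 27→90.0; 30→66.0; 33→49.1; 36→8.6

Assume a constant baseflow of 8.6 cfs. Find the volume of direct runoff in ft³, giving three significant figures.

Direct-runoff ordinates (Q − Q_b): 0.0, 1.5, 6.2, 8.6, 21.0, 23.0, 36.9, 59.2, 67.4, 81.4, 57.4, 40.5, 0.0 cfs.
ΣQ_DR = 403.1 cfs.
With Δt = 3 h = 10800 s, V = ΣQ_DR · Δt = 403.1 × 10800 = 4.35 × 10^6 ft³.

V ≈ 4.35 × 10^6 ft³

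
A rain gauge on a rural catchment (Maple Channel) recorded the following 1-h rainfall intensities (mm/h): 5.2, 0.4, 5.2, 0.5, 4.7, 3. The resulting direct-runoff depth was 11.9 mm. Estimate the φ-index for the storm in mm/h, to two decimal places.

Only the 4 blocks with intensity above φ contribute runoff: 5.2, 5.2, 4.7, 3 mm/h.
Σ(I−φ)·Δt = d  ⇒  (5.2+5.2+4.7+3 − 4φ)·1 = 11.9
φ = (18.10 − 11.9/1) / 4 = 1.55 mm/h.

φ ≈ 1.55 mm/h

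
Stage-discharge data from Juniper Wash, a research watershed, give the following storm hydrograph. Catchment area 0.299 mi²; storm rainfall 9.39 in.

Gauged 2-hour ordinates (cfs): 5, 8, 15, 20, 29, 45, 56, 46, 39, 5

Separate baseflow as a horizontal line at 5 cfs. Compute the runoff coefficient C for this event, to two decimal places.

ΣQ_DR = 218.0 cfs; V = ΣQ_DR·Δt = 1.570 × 10^6 ft³.
Runoff depth d = V / A = 2.260 in.
C = d / P = 2.260 / 9.39 = 0.24.

C ≈ 0.24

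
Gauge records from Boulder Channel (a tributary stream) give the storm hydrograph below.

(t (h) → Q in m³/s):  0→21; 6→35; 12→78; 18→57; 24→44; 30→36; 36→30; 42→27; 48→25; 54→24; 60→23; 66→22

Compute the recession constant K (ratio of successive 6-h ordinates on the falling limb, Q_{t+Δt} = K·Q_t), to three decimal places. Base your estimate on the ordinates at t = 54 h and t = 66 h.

Using the recession-limb readings at t = 54 h and t = 66 h: Q falls from 24 to 22 m³/s over 2 intervals.
K = (Q₂/Q₁)^(1/2) = (22/24)^(1/2) = 0.957.

K ≈ 0.957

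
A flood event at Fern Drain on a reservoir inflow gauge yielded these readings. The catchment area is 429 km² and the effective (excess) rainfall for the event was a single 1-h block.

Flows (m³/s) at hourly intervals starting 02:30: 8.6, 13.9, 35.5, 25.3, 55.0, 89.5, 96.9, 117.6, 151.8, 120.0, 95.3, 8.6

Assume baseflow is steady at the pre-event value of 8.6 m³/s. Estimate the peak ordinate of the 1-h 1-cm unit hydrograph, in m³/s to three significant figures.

Direct runoff: 0.0, 5.3, 26.9, 16.7, 46.4, 80.9, 88.3, 109.0, 143.2, 111.4, 86.7, 0.0 m³/s; ΣQ_DR = 714.8 m³/s, peak = 143.2 m³/s.
Runoff depth d = ΣQ_DR·Δt / A = 714.8 × 3600 / (429 km²) = 5.998 mm.
The 1-cm UH is the DRH scaled by (10 mm)/d, so U_p = 143.2 × 10/5.998 = 239 m³/s.

U_p ≈ 239 m³/s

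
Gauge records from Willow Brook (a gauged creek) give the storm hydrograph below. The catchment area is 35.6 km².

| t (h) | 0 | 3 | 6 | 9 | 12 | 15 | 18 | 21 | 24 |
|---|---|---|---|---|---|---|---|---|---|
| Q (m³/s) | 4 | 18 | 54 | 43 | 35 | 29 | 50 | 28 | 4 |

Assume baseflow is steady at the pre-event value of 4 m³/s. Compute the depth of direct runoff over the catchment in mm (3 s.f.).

Direct runoff: 0.0, 14.0, 50.0, 39.0, 31.0, 25.0, 46.0, 24.0, 0.0 m³/s; ΣQ_DR = 229.0 m³/s.
V = ΣQ_DR · Δt = 229.0 × 10800 s = 2.473 × 10^6 m³.
Over A = 35.6 km², depth = V / A = 69.5 mm.

d ≈ 69.5 mm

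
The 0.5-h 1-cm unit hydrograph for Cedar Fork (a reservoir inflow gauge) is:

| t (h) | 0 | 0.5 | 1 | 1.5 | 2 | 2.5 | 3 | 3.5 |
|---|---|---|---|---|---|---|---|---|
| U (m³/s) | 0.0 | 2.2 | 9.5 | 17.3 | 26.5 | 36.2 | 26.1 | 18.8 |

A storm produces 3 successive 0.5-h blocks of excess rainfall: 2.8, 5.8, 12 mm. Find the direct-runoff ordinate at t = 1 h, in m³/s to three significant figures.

Q ≈ 3.94 m³/s

By discrete convolution, Q_j = Σ (P_i / 10 mm) · U_{j−i}.
At t = 1 h (j=2): Q = (2.8/10)·9.5 + (5.8/10)·2.2 + (12/10)·0.0 = 3.94 m³/s.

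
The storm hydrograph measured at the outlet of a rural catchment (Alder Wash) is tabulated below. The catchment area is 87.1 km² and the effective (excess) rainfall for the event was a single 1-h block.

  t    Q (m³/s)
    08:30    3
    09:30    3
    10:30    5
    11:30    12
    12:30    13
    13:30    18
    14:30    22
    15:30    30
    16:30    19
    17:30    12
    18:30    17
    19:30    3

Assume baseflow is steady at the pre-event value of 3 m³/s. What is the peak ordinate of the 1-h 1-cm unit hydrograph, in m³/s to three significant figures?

Direct runoff: 0.0, 0.0, 2.0, 9.0, 10.0, 15.0, 19.0, 27.0, 16.0, 9.0, 14.0, 0.0 m³/s; ΣQ_DR = 121.0 m³/s, peak = 27.0 m³/s.
Runoff depth d = ΣQ_DR·Δt / A = 121.0 × 3600 / (87.1 km²) = 5.001 mm.
The 1-cm UH is the DRH scaled by (10 mm)/d, so U_p = 27.0 × 10/5.001 = 54.0 m³/s.

U_p ≈ 54.0 m³/s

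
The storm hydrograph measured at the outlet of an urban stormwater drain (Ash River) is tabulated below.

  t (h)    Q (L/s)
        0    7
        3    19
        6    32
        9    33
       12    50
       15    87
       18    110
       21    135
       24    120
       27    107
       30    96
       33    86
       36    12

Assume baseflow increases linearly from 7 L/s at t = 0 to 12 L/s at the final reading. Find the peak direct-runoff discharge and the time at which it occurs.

Q_p = 125.08 L/s at t = 21 h

Subtracting baseflow gives direct-runoff ordinates: 0.00, 11.58, 24.17, 24.75, 41.33, 77.92, 100.50, 125.08, 109.67, 96.25, 84.83, 74.42, 0.00 L/s.
The maximum is 125.08 L/s, occurring at the reading for t = 21 h.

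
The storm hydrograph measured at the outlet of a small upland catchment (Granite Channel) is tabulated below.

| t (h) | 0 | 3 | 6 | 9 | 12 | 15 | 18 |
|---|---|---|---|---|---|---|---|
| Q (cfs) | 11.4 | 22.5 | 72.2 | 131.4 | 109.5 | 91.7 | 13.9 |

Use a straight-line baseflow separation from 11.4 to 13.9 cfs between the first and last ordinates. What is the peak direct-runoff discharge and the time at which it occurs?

Q_p = 118.75 cfs at t = 9 h

Subtracting baseflow gives direct-runoff ordinates: 0.00, 10.68, 59.97, 118.75, 96.43, 78.22, 0.00 cfs.
The maximum is 118.75 cfs, occurring at the reading for t = 9 h.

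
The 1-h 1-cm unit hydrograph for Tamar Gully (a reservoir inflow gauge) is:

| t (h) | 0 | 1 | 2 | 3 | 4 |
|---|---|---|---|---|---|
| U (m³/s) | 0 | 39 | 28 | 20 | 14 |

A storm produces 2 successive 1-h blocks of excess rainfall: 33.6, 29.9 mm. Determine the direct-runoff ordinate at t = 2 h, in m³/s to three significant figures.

By discrete convolution, Q_j = Σ (P_i / 10 mm) · U_{j−i}.
At t = 2 h (j=2): Q = (33.6/10)·28 + (29.9/10)·39 = 211 m³/s.

Q ≈ 211 m³/s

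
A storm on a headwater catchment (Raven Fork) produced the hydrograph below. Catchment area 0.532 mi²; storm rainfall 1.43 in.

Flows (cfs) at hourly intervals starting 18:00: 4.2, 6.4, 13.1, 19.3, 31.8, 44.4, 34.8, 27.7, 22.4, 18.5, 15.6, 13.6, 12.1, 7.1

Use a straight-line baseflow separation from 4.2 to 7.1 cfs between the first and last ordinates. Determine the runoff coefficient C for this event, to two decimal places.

C ≈ 0.39

ΣQ_DR = 191.9 cfs; V = ΣQ_DR·Δt = 6.908 × 10^5 ft³.
Runoff depth d = V / A = 0.5590 in.
C = d / P = 0.5590 / 1.43 = 0.39.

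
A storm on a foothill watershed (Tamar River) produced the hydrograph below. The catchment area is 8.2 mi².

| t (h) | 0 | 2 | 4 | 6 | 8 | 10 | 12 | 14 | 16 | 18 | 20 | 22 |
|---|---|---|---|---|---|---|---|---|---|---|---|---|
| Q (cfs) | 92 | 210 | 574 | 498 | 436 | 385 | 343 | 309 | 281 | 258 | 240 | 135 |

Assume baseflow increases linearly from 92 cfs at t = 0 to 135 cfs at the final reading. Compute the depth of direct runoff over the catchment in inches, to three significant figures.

d ≈ 0.907 in

Direct runoff: 0.00, 114.09, 474.18, 394.27, 328.36, 273.45, 227.55, 189.64, 157.73, 130.82, 108.91, 0.00 cfs; ΣQ_DR = 2399 cfs.
V = ΣQ_DR · Δt = 2399 × 7200 s = 1.727 × 10^7 ft³.
Over A = 8.2 mi², depth = V / A = 0.907 in.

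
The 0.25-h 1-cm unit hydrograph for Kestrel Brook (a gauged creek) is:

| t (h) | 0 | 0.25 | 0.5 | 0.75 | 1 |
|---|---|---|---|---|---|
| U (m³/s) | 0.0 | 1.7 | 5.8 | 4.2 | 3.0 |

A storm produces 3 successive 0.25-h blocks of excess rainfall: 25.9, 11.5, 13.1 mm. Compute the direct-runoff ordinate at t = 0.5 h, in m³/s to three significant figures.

By discrete convolution, Q_j = Σ (P_i / 10 mm) · U_{j−i}.
At t = 0.5 h (j=2): Q = (25.9/10)·5.8 + (11.5/10)·1.7 + (13.1/10)·0.0 = 17.0 m³/s.

Q ≈ 17.0 m³/s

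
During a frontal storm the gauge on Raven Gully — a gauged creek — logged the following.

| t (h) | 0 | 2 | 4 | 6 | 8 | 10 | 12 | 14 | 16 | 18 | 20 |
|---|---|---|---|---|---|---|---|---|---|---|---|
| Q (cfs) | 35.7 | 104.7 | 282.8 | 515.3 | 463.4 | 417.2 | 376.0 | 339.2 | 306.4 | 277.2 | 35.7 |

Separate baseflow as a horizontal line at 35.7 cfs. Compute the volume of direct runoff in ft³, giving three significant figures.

Direct-runoff ordinates (Q − Q_b): 0.0, 69.0, 247.1, 479.6, 427.7, 381.5, 340.3, 303.5, 270.7, 241.5, 0.0 cfs.
ΣQ_DR = 2761 cfs.
With Δt = 2 h = 7200 s, V = ΣQ_DR · Δt = 2761 × 7200 = 1.99 × 10^7 ft³.

V ≈ 1.99 × 10^7 ft³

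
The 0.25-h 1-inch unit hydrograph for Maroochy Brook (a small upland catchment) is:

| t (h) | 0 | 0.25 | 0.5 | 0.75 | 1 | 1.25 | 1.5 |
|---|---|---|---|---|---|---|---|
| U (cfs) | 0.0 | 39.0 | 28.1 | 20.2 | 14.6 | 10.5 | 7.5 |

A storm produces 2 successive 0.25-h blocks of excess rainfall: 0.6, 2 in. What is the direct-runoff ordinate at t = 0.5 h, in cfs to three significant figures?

By discrete convolution, Q_j = Σ (P_i / 1 in) · U_{j−i}.
At t = 0.5 h (j=2): Q = (0.6/1)·28.1 + (2/1)·39.0 = 94.9 cfs.

Q ≈ 94.9 cfs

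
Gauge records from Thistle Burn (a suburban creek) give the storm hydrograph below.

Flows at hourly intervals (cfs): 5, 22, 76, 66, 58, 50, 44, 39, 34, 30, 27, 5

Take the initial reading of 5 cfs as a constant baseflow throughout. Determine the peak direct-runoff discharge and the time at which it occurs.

Q_p = 71.0 cfs at t = 2 h

Subtracting baseflow gives direct-runoff ordinates: 0.0, 17.0, 71.0, 61.0, 53.0, 45.0, 39.0, 34.0, 29.0, 25.0, 22.0, 0.0 cfs.
The maximum is 71.0 cfs, occurring at the reading for t = 2 h.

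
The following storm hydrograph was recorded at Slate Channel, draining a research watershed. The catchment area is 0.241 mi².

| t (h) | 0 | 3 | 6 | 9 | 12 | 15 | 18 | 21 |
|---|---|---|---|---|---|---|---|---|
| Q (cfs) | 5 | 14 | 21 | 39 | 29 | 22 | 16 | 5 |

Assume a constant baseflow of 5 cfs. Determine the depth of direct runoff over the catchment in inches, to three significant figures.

d ≈ 2.14 in

Direct runoff: 0.0, 9.0, 16.0, 34.0, 24.0, 17.0, 11.0, 0.0 cfs; ΣQ_DR = 111.0 cfs.
V = ΣQ_DR · Δt = 111.0 × 10800 s = 1.199 × 10^6 ft³.
Over A = 0.241 mi², depth = V / A = 2.14 in.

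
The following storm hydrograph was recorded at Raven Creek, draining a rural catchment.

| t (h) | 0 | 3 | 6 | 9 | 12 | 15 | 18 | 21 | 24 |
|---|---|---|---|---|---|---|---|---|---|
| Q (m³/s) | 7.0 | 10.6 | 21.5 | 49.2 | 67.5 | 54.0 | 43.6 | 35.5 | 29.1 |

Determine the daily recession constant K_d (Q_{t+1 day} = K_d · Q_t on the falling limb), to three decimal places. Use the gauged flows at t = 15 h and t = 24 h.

Between t = 15 h and t = 24 h the flow falls from 54.0 to 29.1 m³/s over 3×3 h = 9 h.
Per-interval ratio K = (29.1/54.0)^(1/3) = 0.8138; K_d = K^(24/3) = 0.192.

K_d ≈ 0.192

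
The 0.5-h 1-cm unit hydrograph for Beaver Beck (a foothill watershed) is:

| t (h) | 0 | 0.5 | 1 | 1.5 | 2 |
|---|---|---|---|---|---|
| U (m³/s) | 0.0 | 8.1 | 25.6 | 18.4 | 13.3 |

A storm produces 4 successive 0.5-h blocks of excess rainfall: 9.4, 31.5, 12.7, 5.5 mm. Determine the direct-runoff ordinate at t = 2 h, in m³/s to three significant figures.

By discrete convolution, Q_j = Σ (P_i / 10 mm) · U_{j−i}.
At t = 2 h (j=4): Q = (9.4/10)·13.3 + (31.5/10)·18.4 + (12.7/10)·25.6 + (5.5/10)·8.1 = 107 m³/s.

Q ≈ 107 m³/s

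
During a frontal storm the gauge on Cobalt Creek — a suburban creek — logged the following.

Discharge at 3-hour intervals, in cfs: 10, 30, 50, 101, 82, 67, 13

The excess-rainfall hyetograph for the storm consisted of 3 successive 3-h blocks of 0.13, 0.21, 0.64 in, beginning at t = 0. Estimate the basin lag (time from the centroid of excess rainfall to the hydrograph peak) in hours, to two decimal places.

Centroid of excess rainfall: t_c = Σ P_i·t̄_i / ΣP_i = 6.0612 h (block centres at 1.5, 4.5, 7.5 h).
Hydrograph peak occurs at t = 9 h, so basin lag t_L = 9 − 6.0612 = 2.94 h.

t_L ≈ 2.94 h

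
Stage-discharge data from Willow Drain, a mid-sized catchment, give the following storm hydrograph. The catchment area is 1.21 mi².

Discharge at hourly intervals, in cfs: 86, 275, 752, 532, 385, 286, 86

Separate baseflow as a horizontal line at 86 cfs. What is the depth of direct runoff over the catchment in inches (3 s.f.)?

Direct runoff: 0.0, 189.0, 666.0, 446.0, 299.0, 200.0, 0.0 cfs; ΣQ_DR = 1800 cfs.
V = ΣQ_DR · Δt = 1800 × 3600 s = 6.480 × 10^6 ft³.
Over A = 1.21 mi², depth = V / A = 2.31 in.

d ≈ 2.31 in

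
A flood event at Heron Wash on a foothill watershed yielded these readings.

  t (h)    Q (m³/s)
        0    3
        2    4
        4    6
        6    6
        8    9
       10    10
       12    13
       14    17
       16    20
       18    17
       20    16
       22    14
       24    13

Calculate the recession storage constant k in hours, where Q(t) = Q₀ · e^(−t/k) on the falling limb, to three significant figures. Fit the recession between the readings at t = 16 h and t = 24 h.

On the falling limb, Q drops from 20 to 13 m³/s between t = 16 h and t = 24 h (Δt = 8 h).
k = −Δt / ln(Q₂/Q₁) = −8 / ln(13/20) = 18.6 h.

k ≈ 18.6 h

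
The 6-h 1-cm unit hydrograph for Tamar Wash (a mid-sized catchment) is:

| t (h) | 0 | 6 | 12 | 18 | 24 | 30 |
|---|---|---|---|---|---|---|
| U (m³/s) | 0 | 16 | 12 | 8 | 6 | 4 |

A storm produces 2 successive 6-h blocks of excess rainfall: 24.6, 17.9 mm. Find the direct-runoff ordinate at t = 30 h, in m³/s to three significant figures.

Q ≈ 20.6 m³/s

By discrete convolution, Q_j = Σ (P_i / 10 mm) · U_{j−i}.
At t = 30 h (j=5): Q = (24.6/10)·4 + (17.9/10)·6 = 20.6 m³/s.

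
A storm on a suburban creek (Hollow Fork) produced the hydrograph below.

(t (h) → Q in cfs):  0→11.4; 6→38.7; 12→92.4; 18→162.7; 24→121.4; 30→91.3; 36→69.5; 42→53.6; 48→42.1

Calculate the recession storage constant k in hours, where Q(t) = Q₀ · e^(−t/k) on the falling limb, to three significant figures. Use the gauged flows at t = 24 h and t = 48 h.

k ≈ 22.7 h

On the falling limb, Q drops from 121.4 to 42.1 cfs between t = 24 h and t = 48 h (Δt = 24 h).
k = −Δt / ln(Q₂/Q₁) = −24 / ln(42.1/121.4) = 22.7 h.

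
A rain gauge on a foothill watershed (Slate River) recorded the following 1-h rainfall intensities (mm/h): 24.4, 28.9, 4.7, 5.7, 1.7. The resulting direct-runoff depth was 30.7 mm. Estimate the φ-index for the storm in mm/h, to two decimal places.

Only the 2 blocks with intensity above φ contribute runoff: 24.4, 28.9 mm/h.
Σ(I−φ)·Δt = d  ⇒  (24.4+28.9 − 2φ)·1 = 30.7
φ = (53.30 − 30.7/1) / 2 = 11.30 mm/h.

φ ≈ 11.30 mm/h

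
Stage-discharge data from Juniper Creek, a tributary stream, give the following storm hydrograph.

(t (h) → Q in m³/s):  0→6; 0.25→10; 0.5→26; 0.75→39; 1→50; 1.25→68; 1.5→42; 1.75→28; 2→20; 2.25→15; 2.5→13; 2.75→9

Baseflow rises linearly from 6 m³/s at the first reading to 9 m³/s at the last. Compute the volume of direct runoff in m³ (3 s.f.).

V ≈ 2.12 × 10^5 m³

Direct-runoff ordinates (Q − Q_b): 0.00, 3.73, 19.45, 32.18, 42.91, 60.64, 34.36, 20.09, 11.82, 6.55, 4.27, 0.00 m³/s.
ΣQ_DR = 236.0 m³/s.
With Δt = 0.25 h = 900 s, V = ΣQ_DR · Δt = 236.0 × 900 = 2.12 × 10^5 m³.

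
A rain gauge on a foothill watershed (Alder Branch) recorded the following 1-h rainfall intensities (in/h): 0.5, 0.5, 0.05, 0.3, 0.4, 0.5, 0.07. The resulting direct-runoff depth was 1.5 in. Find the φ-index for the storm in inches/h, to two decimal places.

Only the 5 blocks with intensity above φ contribute runoff: 0.5, 0.5, 0.3, 0.4, 0.5 in/h.
Σ(I−φ)·Δt = d  ⇒  (0.5+0.5+0.3+0.4+0.5 − 5φ)·1 = 1.5
φ = (2.200 − 1.5/1) / 5 = 0.14 in/h.

φ ≈ 0.14 in/h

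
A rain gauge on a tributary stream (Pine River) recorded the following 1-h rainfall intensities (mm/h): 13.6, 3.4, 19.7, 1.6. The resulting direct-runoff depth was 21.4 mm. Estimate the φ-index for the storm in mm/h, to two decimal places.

φ ≈ 5.95 mm/h

Only the 2 blocks with intensity above φ contribute runoff: 13.6, 19.7 mm/h.
Σ(I−φ)·Δt = d  ⇒  (13.6+19.7 − 2φ)·1 = 21.4
φ = (33.30 − 21.4/1) / 2 = 5.95 mm/h.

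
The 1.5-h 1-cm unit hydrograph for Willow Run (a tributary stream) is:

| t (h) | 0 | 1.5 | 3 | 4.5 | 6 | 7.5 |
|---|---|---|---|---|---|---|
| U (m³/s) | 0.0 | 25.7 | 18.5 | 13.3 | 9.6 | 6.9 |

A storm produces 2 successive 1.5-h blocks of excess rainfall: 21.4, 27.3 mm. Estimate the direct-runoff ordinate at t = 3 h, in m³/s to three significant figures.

By discrete convolution, Q_j = Σ (P_i / 10 mm) · U_{j−i}.
At t = 3 h (j=2): Q = (21.4/10)·18.5 + (27.3/10)·25.7 = 110 m³/s.

Q ≈ 110 m³/s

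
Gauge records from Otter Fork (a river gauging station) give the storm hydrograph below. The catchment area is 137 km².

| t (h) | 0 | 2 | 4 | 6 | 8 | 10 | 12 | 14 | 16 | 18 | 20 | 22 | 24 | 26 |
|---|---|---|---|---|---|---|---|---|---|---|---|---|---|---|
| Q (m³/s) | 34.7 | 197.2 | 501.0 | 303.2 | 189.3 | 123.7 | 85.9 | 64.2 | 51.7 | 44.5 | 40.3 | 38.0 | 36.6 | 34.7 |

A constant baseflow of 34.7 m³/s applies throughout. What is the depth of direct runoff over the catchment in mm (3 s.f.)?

Direct runoff: 0.0, 162.5, 466.3, 268.5, 154.6, 89.0, 51.2, 29.5, 17.0, 9.8, 5.6, 3.3, 1.9, 0.0 m³/s; ΣQ_DR = 1259 m³/s.
V = ΣQ_DR · Δt = 1259 × 7200 s = 9.066 × 10^6 m³.
Over A = 137 km², depth = V / A = 66.2 mm.

d ≈ 66.2 mm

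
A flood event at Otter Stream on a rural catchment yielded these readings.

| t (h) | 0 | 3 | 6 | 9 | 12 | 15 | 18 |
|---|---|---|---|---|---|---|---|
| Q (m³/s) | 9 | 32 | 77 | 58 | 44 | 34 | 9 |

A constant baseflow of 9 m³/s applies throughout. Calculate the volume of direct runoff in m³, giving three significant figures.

V ≈ 2.16 × 10^6 m³

Direct-runoff ordinates (Q − Q_b): 0.0, 23.0, 68.0, 49.0, 35.0, 25.0, 0.0 m³/s.
ΣQ_DR = 200.0 m³/s.
With Δt = 3 h = 10800 s, V = ΣQ_DR · Δt = 200.0 × 10800 = 2.16 × 10^6 m³.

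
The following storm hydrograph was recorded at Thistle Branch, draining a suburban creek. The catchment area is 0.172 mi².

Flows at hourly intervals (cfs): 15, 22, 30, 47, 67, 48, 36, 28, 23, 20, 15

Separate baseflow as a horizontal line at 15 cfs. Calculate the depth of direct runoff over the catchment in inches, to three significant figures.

d ≈ 1.68 in

Direct runoff: 0.0, 7.0, 15.0, 32.0, 52.0, 33.0, 21.0, 13.0, 8.0, 5.0, 0.0 cfs; ΣQ_DR = 186.0 cfs.
V = ΣQ_DR · Δt = 186.0 × 3600 s = 6.696 × 10^5 ft³.
Over A = 0.172 mi², depth = V / A = 1.68 in.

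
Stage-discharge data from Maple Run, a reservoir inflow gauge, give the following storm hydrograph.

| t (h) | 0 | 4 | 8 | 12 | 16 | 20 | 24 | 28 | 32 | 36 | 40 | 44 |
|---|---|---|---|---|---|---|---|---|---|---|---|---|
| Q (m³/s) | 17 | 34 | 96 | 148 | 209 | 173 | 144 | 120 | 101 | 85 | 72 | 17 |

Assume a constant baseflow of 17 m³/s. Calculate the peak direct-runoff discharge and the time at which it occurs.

Subtracting baseflow gives direct-runoff ordinates: 0.0, 17.0, 79.0, 131.0, 192.0, 156.0, 127.0, 103.0, 84.0, 68.0, 55.0, 0.0 m³/s.
The maximum is 192.0 m³/s, occurring at the reading for t = 16 h.

Q_p = 192.0 m³/s at t = 16 h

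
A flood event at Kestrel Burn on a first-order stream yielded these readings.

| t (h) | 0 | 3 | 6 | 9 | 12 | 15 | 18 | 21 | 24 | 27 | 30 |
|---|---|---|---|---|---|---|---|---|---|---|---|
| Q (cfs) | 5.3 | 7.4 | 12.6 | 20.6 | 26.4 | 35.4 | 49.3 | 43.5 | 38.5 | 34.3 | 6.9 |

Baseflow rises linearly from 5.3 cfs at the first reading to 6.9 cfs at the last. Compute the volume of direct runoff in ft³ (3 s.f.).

Direct-runoff ordinates (Q − Q_b): 0.00, 1.94, 6.98, 14.82, 20.46, 29.30, 43.04, 37.08, 31.92, 27.56, 0.00 cfs.
ΣQ_DR = 213.1 cfs.
With Δt = 3 h = 10800 s, V = ΣQ_DR · Δt = 213.1 × 10800 = 2.30 × 10^6 ft³.

V ≈ 2.30 × 10^6 ft³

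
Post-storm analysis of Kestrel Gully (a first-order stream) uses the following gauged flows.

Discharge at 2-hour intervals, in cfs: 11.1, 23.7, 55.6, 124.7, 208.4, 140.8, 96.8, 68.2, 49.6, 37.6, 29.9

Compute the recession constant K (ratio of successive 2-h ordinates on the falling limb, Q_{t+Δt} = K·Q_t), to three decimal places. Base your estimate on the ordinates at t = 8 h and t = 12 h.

K ≈ 0.682

Using the recession-limb readings at t = 8 h and t = 12 h: Q falls from 208.4 to 96.8 cfs over 2 intervals.
K = (Q₂/Q₁)^(1/2) = (96.8/208.4)^(1/2) = 0.682.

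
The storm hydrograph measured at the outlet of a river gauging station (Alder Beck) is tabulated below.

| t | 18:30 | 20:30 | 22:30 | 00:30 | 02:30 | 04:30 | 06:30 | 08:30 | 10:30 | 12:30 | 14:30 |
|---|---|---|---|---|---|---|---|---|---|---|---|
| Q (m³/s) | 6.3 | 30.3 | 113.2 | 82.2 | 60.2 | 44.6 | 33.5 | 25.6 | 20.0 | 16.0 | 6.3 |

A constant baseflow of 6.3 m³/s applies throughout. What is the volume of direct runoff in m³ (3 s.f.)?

V ≈ 2.66 × 10^6 m³

Direct-runoff ordinates (Q − Q_b): 0.0, 24.0, 106.9, 75.9, 53.9, 38.3, 27.2, 19.3, 13.7, 9.7, 0.0 m³/s.
ΣQ_DR = 368.9 m³/s.
With Δt = 2 h = 7200 s, V = ΣQ_DR · Δt = 368.9 × 7200 = 2.66 × 10^6 m³.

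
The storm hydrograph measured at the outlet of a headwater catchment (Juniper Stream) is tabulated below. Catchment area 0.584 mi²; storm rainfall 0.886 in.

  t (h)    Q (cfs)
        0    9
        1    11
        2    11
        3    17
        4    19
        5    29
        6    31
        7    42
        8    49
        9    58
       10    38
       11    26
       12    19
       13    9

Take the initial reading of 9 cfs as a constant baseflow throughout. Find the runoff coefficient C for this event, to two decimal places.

ΣQ_DR = 242.0 cfs; V = ΣQ_DR·Δt = 8.712 × 10^5 ft³.
Runoff depth d = V / A = 0.6421 in.
C = d / P = 0.6421 / 0.886 = 0.72.

C ≈ 0.72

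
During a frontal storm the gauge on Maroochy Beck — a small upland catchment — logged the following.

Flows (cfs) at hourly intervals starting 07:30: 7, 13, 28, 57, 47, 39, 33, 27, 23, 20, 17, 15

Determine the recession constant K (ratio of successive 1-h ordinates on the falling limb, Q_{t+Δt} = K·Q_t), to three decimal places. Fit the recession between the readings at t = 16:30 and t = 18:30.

Using the recession-limb readings at t = 16:30 and t = 18:30: Q falls from 20 to 15 cfs over 2 intervals.
K = (Q₂/Q₁)^(1/2) = (15/20)^(1/2) = 0.866.

K ≈ 0.866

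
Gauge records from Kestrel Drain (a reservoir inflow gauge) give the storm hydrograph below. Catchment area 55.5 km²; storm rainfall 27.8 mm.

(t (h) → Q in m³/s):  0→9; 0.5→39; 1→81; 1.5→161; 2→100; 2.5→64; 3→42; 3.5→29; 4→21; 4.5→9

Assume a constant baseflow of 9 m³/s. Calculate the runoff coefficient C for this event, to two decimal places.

C ≈ 0.54

ΣQ_DR = 465.0 m³/s; V = ΣQ_DR·Δt = 8.370 × 10^5 m³.
Runoff depth d = V / A = 15.08 mm.
C = d / P = 15.08 / 27.8 = 0.54.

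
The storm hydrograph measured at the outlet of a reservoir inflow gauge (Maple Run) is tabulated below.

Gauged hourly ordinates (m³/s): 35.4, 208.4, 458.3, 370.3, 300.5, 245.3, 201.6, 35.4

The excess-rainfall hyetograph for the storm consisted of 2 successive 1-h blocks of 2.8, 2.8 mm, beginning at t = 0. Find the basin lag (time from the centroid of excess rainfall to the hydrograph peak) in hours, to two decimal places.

Centroid of excess rainfall: t_c = Σ P_i·t̄_i / ΣP_i = 1.0000 h (block centres at 0.5, 1.5 h).
Hydrograph peak occurs at t = 2 h, so basin lag t_L = 2 − 1.0000 = 1.00 h.

t_L ≈ 1.00 h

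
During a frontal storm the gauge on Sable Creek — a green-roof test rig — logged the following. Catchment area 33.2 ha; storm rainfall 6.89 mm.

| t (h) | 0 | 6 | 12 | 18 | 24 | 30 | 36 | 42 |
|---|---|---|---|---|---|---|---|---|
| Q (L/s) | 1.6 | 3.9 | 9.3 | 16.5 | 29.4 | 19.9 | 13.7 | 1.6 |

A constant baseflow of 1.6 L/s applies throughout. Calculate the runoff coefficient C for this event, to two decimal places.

C ≈ 0.78

ΣQ_DR = 83.10 L/s; V = ΣQ_DR·Δt = 1.795 × 10^6 L.
Runoff depth d = V / A = 5.407 mm.
C = d / P = 5.407 / 6.89 = 0.78.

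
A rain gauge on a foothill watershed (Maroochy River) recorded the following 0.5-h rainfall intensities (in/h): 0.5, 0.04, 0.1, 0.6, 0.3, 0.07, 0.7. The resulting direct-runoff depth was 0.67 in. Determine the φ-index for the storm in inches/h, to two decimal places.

Only the 4 blocks with intensity above φ contribute runoff: 0.5, 0.6, 0.3, 0.7 in/h.
Σ(I−φ)·Δt = d  ⇒  (0.5+0.6+0.3+0.7 − 4φ)·0.5 = 0.67
φ = (2.100 − 0.67/0.5) / 4 = 0.19 in/h.

φ ≈ 0.19 in/h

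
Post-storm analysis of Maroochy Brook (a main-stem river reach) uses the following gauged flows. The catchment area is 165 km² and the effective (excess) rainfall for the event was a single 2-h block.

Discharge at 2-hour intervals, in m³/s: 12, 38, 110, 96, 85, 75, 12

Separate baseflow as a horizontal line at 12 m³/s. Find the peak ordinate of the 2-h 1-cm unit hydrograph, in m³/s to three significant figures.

Direct runoff: 0.0, 26.0, 98.0, 84.0, 73.0, 63.0, 0.0 m³/s; ΣQ_DR = 344.0 m³/s, peak = 98.0 m³/s.
Runoff depth d = ΣQ_DR·Δt / A = 344.0 × 7200 / (165 km²) = 15.01 mm.
The 1-cm UH is the DRH scaled by (10 mm)/d, so U_p = 98.0 × 10/15.01 = 65.3 m³/s.

U_p ≈ 65.3 m³/s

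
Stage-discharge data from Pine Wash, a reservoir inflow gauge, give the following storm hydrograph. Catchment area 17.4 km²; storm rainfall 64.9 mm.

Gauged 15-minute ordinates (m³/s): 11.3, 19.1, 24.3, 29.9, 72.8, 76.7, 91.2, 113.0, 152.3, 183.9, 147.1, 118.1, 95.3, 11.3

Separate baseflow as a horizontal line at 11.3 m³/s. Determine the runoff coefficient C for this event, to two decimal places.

C ≈ 0.79

ΣQ_DR = 988.1 m³/s; V = ΣQ_DR·Δt = 8.893 × 10^5 m³.
Runoff depth d = V / A = 51.11 mm.
C = d / P = 51.11 / 64.9 = 0.79.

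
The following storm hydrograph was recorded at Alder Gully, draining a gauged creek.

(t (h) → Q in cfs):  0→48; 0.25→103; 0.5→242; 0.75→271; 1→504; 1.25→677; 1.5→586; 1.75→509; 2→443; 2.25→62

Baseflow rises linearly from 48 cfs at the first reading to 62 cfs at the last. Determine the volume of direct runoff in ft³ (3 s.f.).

V ≈ 2.61 × 10^6 ft³

Direct-runoff ordinates (Q − Q_b): 0.00, 53.44, 190.89, 218.33, 449.78, 621.22, 528.67, 450.11, 382.56, 0.00 cfs.
ΣQ_DR = 2895 cfs.
With Δt = 0.25 h = 900 s, V = ΣQ_DR · Δt = 2895 × 900 = 2.61 × 10^6 ft³.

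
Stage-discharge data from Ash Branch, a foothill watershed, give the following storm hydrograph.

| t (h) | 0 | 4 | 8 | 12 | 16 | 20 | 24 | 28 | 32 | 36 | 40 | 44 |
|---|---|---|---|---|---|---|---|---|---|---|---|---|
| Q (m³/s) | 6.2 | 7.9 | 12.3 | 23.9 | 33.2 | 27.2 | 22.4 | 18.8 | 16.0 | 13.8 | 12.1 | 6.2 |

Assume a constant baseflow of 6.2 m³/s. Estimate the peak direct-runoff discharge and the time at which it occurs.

Q_p = 27.0 m³/s at t = 16 h

Subtracting baseflow gives direct-runoff ordinates: 0.0, 1.7, 6.1, 17.7, 27.0, 21.0, 16.2, 12.6, 9.8, 7.6, 5.9, 0.0 m³/s.
The maximum is 27.0 m³/s, occurring at the reading for t = 16 h.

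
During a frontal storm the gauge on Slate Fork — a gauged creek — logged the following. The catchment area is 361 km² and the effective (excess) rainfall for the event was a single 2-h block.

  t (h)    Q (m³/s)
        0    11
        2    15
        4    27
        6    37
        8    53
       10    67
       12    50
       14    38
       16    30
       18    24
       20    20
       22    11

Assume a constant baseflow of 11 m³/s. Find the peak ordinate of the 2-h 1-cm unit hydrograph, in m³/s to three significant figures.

Direct runoff: 0.0, 4.0, 16.0, 26.0, 42.0, 56.0, 39.0, 27.0, 19.0, 13.0, 9.0, 0.0 m³/s; ΣQ_DR = 251.0 m³/s, peak = 56.0 m³/s.
Runoff depth d = ΣQ_DR·Δt / A = 251.0 × 7200 / (361 km²) = 5.006 mm.
The 1-cm UH is the DRH scaled by (10 mm)/d, so U_p = 56.0 × 10/5.006 = 112 m³/s.

U_p ≈ 112 m³/s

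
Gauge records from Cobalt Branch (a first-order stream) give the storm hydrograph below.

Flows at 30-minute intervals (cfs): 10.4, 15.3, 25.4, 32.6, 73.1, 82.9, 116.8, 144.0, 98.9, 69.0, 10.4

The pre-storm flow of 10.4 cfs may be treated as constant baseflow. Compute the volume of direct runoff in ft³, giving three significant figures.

V ≈ 1.02 × 10^6 ft³

Direct-runoff ordinates (Q − Q_b): 0.0, 4.9, 15.0, 22.2, 62.7, 72.5, 106.4, 133.6, 88.5, 58.6, 0.0 cfs.
ΣQ_DR = 564.4 cfs.
With Δt = 0.5 h = 1800 s, V = ΣQ_DR · Δt = 564.4 × 1800 = 1.02 × 10^6 ft³.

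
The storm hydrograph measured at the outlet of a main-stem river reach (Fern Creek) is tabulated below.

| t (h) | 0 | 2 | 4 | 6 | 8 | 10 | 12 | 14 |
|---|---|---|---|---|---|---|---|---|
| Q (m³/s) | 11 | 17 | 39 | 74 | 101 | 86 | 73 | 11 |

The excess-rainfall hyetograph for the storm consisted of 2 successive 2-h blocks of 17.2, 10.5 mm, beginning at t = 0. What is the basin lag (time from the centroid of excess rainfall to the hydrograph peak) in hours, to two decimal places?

Centroid of excess rainfall: t_c = Σ P_i·t̄_i / ΣP_i = 1.7581 h (block centres at 1, 3 h).
Hydrograph peak occurs at t = 8 h, so basin lag t_L = 8 − 1.7581 = 6.24 h.

t_L ≈ 6.24 h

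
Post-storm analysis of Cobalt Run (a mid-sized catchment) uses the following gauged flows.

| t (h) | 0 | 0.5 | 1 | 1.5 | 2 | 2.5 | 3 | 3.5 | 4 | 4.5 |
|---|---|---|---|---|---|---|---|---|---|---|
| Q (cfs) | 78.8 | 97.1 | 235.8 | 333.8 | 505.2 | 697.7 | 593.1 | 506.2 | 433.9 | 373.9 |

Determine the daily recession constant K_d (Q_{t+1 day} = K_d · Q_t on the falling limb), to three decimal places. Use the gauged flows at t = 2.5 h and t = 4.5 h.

Between t = 2.5 h and t = 4.5 h the flow falls from 697.7 to 373.9 cfs over 4×0.5 h = 2 h.
Per-interval ratio K = (373.9/697.7)^(1/4) = 0.8556; K_d = K^(24/0.5) = 0.001.

K_d ≈ 0.001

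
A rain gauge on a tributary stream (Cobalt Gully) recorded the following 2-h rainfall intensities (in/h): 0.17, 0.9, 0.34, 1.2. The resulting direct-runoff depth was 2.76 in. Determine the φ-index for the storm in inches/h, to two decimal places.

φ ≈ 0.36 in/h

Only the 2 blocks with intensity above φ contribute runoff: 0.9, 1.2 in/h.
Σ(I−φ)·Δt = d  ⇒  (0.9+1.2 − 2φ)·2 = 2.76
φ = (2.100 − 2.76/2) / 2 = 0.36 in/h.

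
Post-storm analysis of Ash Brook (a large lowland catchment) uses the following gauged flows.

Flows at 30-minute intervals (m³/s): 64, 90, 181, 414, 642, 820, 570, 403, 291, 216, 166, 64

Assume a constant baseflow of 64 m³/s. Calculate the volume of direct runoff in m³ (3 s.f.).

Direct-runoff ordinates (Q − Q_b): 0.0, 26.0, 117.0, 350.0, 578.0, 756.0, 506.0, 339.0, 227.0, 152.0, 102.0, 0.0 m³/s.
ΣQ_DR = 3153 m³/s.
With Δt = 0.5 h = 1800 s, V = ΣQ_DR · Δt = 3153 × 1800 = 5.68 × 10^6 m³.

V ≈ 5.68 × 10^6 m³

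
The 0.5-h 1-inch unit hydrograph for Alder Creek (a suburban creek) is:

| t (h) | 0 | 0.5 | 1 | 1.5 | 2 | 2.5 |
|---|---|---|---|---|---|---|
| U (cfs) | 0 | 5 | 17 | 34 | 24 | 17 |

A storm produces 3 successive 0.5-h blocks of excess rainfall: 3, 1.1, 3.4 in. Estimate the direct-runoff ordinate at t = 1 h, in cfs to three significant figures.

Q ≈ 56.5 cfs

By discrete convolution, Q_j = Σ (P_i / 1 in) · U_{j−i}.
At t = 1 h (j=2): Q = (3/1)·17 + (1.1/1)·5 + (3.4/1)·0 = 56.5 cfs.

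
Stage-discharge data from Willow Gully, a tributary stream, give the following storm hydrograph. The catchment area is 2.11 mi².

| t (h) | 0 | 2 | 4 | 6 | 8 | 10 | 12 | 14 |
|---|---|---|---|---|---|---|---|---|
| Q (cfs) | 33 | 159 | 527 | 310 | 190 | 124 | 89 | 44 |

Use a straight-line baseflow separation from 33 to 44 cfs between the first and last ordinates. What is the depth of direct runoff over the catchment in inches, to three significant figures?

Direct runoff: 0.00, 124.43, 490.86, 272.29, 150.71, 83.14, 46.57, 0.00 cfs; ΣQ_DR = 1168 cfs.
V = ΣQ_DR · Δt = 1168 × 7200 s = 8.410 × 10^6 ft³.
Over A = 2.11 mi², depth = V / A = 1.72 in.

d ≈ 1.72 in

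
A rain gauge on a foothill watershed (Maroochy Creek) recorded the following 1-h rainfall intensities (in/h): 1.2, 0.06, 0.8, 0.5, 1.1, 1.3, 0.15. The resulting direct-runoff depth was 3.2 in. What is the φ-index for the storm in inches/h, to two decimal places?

φ ≈ 0.34 in/h

Only the 5 blocks with intensity above φ contribute runoff: 1.2, 0.8, 0.5, 1.1, 1.3 in/h.
Σ(I−φ)·Δt = d  ⇒  (1.2+0.8+0.5+1.1+1.3 − 5φ)·1 = 3.2
φ = (4.900 − 3.2/1) / 5 = 0.34 in/h.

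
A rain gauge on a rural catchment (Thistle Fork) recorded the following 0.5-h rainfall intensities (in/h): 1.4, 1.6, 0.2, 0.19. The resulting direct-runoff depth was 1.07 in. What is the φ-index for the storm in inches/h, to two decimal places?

Only the 2 blocks with intensity above φ contribute runoff: 1.4, 1.6 in/h.
Σ(I−φ)·Δt = d  ⇒  (1.4+1.6 − 2φ)·0.5 = 1.07
φ = (3.000 − 1.07/0.5) / 2 = 0.43 in/h.

φ ≈ 0.43 in/h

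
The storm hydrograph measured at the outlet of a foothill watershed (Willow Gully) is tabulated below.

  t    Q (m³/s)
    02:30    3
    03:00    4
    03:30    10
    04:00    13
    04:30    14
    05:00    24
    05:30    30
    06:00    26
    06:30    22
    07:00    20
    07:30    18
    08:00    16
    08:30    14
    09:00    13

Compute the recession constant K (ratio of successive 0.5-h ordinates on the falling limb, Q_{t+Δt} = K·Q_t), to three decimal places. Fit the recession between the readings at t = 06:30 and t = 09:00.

K ≈ 0.900

Using the recession-limb readings at t = 06:30 and t = 09:00: Q falls from 22 to 13 m³/s over 5 intervals.
K = (Q₂/Q₁)^(1/5) = (13/22)^(1/5) = 0.900.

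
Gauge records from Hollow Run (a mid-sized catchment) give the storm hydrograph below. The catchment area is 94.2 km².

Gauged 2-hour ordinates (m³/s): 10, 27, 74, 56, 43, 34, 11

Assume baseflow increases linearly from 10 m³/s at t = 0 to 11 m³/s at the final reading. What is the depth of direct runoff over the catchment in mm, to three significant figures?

Direct runoff: 0.00, 16.83, 63.67, 45.50, 32.33, 23.17, 0.00 m³/s; ΣQ_DR = 181.5 m³/s.
V = ΣQ_DR · Δt = 181.5 × 7200 s = 1.307 × 10^6 m³.
Over A = 94.2 km², depth = V / A = 13.9 mm.

d ≈ 13.9 mm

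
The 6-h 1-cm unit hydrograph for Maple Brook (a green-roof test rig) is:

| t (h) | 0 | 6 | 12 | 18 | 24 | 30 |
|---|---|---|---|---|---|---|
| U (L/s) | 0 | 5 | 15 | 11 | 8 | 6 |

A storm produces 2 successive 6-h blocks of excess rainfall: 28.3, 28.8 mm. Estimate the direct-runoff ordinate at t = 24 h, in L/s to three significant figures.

Q ≈ 54.3 L/s

By discrete convolution, Q_j = Σ (P_i / 10 mm) · U_{j−i}.
At t = 24 h (j=4): Q = (28.3/10)·8 + (28.8/10)·11 = 54.3 L/s.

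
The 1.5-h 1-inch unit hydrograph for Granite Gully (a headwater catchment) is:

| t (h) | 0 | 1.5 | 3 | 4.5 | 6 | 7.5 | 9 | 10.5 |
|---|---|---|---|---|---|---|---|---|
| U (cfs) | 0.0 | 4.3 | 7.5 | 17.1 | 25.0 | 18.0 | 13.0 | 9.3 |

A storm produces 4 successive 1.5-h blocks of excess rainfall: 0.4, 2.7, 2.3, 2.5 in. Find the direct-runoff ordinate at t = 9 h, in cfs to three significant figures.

By discrete convolution, Q_j = Σ (P_i / 1 in) · U_{j−i}.
At t = 9 h (j=6): Q = (0.4/1)·13.0 + (2.7/1)·18.0 + (2.3/1)·25.0 + (2.5/1)·17.1 = 154 cfs.

Q ≈ 154 cfs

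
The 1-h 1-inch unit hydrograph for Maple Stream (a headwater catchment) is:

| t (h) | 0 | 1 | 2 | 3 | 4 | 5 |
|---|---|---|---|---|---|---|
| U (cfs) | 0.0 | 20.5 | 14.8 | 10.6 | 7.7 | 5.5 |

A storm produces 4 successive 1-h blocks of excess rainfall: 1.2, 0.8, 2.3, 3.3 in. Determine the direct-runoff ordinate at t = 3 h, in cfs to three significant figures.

Q ≈ 71.7 cfs

By discrete convolution, Q_j = Σ (P_i / 1 in) · U_{j−i}.
At t = 3 h (j=3): Q = (1.2/1)·10.6 + (0.8/1)·14.8 + (2.3/1)·20.5 + (3.3/1)·0.0 = 71.7 cfs.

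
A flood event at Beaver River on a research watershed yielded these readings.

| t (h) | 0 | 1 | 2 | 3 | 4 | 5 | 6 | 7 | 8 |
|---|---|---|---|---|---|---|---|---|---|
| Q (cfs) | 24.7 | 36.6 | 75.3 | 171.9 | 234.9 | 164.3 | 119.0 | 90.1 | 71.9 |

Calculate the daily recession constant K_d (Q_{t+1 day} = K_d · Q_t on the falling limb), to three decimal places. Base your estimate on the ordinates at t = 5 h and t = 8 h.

K_d ≈ 0.001

Between t = 5 h and t = 8 h the flow falls from 164.3 to 71.9 cfs over 3×1 h = 3 h.
Per-interval ratio K = (71.9/164.3)^(1/3) = 0.7592; K_d = K^(24/1) = 0.001.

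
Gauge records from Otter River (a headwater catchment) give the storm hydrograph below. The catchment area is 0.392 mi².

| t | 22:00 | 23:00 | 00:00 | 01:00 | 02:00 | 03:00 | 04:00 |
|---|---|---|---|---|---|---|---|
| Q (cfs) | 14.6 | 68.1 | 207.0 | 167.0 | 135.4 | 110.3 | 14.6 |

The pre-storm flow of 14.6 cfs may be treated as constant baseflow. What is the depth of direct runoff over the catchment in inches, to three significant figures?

Direct runoff: 0.0, 53.5, 192.4, 152.4, 120.8, 95.7, 0.0 cfs; ΣQ_DR = 614.8 cfs.
V = ΣQ_DR · Δt = 614.8 × 3600 s = 2.213 × 10^6 ft³.
Over A = 0.392 mi², depth = V / A = 2.43 in.

d ≈ 2.43 in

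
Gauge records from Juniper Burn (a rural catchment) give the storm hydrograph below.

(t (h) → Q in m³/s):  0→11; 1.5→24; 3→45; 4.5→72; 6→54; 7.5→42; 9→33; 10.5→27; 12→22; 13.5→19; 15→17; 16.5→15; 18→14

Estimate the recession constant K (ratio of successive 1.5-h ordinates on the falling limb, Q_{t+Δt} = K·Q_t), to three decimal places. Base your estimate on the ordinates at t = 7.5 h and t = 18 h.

K ≈ 0.855

Using the recession-limb readings at t = 7.5 h and t = 18 h: Q falls from 42 to 14 m³/s over 7 intervals.
K = (Q₂/Q₁)^(1/7) = (14/42)^(1/7) = 0.855.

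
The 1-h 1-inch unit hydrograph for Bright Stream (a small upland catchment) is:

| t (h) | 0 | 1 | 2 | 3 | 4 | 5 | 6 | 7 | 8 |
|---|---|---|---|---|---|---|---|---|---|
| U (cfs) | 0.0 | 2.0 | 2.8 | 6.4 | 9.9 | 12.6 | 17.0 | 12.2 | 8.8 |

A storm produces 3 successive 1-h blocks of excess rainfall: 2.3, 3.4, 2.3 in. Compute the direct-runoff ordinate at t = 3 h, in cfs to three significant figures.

By discrete convolution, Q_j = Σ (P_i / 1 in) · U_{j−i}.
At t = 3 h (j=3): Q = (2.3/1)·6.4 + (3.4/1)·2.8 + (2.3/1)·2.0 = 28.8 cfs.

Q ≈ 28.8 cfs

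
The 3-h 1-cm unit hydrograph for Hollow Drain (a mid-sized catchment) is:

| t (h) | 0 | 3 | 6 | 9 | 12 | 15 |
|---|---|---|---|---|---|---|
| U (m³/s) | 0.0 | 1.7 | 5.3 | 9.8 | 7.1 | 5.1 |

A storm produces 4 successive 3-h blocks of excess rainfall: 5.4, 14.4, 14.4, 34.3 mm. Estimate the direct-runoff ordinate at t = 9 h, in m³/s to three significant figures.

Q ≈ 15.4 m³/s

By discrete convolution, Q_j = Σ (P_i / 10 mm) · U_{j−i}.
At t = 9 h (j=3): Q = (5.4/10)·9.8 + (14.4/10)·5.3 + (14.4/10)·1.7 + (34.3/10)·0.0 = 15.4 m³/s.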